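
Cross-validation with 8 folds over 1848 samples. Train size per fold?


Fold size = 1848/8 = 231
Training per fold = 1848 - 231 = 1617

1617


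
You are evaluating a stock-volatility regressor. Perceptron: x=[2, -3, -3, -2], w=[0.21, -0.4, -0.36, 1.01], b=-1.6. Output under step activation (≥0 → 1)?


z = (2)·(0.21) + (-3)·(-0.4) + (-3)·(-0.36) + (-2)·(1.01) - 1.6
  = -0.92
step(z) = 0 (z<0)

0


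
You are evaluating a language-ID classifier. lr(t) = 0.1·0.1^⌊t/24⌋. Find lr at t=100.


n_drops = ⌊100/24⌋ = 4
lr = 0.1·0.1^4 = 0.1·0.0001 = 0.00001

0.00001


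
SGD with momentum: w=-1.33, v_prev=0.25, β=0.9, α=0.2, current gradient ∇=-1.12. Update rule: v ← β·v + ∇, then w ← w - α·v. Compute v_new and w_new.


v_new = 0.9·0.25 - 1.12 = 0.225 - 1.12 = -0.895
w_new = -1.33 - 0.2·-0.895 = -1.33 + 0.179 = -1.151

v_new=-0.895, w_new=-1.151


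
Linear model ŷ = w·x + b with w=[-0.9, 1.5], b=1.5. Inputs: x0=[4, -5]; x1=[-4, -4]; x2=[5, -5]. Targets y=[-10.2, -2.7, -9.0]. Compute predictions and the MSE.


ŷ0 = (-0.9)·(4) + (1.5)·(-5) + 1.5 = -9.6
ŷ1 = (-0.9)·(-4) + (1.5)·(-4) + 1.5 = -0.9
ŷ2 = (-0.9)·(5) + (1.5)·(-5) + 1.5 = -10.5
errors² = [0.36, 3.24, 2.25]
MSE = 5.8500/3 = 1.95

1.95


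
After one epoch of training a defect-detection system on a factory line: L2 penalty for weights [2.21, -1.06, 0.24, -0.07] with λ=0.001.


‖w‖₂² = (2.21)² + (-1.06)² + (0.24)² + (-0.07)²
     = 4.8841 + 1.1236 + 0.0576 + 0.0049
     = 6.0702
λ·‖w‖₂² = 0.001·6.0702 = 0.00607

0.00607


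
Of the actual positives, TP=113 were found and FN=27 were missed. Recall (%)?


Recall = TP/(TP+FN)
= 113/(113+27)
= 113/140 = 80.71%

80.71%


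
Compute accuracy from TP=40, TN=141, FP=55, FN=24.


Accuracy = (TP+TN)/(TP+TN+FP+FN)
= (40+141)/(260)
= 181/260 = 69.62%

69.62%


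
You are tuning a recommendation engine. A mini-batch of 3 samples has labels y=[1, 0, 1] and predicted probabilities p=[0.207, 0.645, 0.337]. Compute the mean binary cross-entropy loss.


L[0] = -ln(0.207) = 1.575
L[1] = -ln(1-0.645) = -ln(0.355) = 1.0356
L[2] = -ln(0.337) = 1.0877
mean = (1.575 + 1.0356 + 1.0877)/3 = 1.2328

1.2328


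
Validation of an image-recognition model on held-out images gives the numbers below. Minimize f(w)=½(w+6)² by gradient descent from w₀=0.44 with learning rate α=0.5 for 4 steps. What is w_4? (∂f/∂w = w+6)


step 1: grad = 0.44+6 = 6.44; w = 0.44 - 0.5·(6.44) = -2.78
step 2: grad = -2.78+6 = 3.22; w = -2.78 - 0.5·(3.22) = -4.39
step 3: grad = -4.39+6 = 1.61; w = -4.39 - 0.5·(1.61) = -5.195
step 4: grad = -5.195+6 = 0.805; w = -5.195 - 0.5·(0.805) = -5.5975

-5.5975


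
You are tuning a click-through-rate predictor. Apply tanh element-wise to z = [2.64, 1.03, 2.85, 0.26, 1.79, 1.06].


tanh(2.64) = 0.9899
tanh(1.03) = 0.7739
tanh(2.85) = 0.9933
tanh(0.26) = 0.2543
tanh(1.79) = 0.9458
tanh(1.06) = 0.7857
result = [0.9899, 0.7739, 0.9933, 0.2543, 0.9458, 0.7857]

[0.9899, 0.7739, 0.9933, 0.2543, 0.9458, 0.7857]


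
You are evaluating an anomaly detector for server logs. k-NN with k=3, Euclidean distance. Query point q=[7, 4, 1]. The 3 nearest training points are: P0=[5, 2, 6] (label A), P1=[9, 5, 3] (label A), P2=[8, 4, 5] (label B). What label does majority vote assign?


d(q,P0) = 5.7446  (label A)
d(q,P1) = 3.0  (label A)
d(q,P2) = 4.1231  (label B)
Votes: A=2, B=1
Majority → A

A


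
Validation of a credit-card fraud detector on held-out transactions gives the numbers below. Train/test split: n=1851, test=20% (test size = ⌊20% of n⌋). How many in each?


Test = ⌊1851·20/100⌋ = 370
Train = 1851 - 370 = 1481

Train: 1481, Test: 370


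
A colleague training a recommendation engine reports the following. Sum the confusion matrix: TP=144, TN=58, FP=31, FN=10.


Total = TP + TN + FP + FN
= 144 + 58 + 31 + 10
= 243
(Predicted positive: 175, predicted negative: 68)

243


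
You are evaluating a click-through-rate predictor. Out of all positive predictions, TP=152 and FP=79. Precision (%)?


Precision = TP/(TP+FP)
= 152/(152+79)
= 152/231 = 65.8%

65.8%


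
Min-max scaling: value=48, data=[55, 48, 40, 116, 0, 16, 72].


min=0, max=116
(48-0)/(116-0) = 48/116 = 0.4138

0.4138


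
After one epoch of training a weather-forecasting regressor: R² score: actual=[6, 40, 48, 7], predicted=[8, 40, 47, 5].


ȳ = 25.25
SS_res = Σ(y-ŷ)² = 9
SS_tot = Σ(y-ȳ)² = 1438.75
R² = 1 - SS_res/SS_tot = 1 - 0.0063 = 0.9937

0.9937


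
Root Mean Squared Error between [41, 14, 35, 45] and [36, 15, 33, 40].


MSE = 55/4 = 13.75
RMSE = √(55/4) = 3.7081

3.7081


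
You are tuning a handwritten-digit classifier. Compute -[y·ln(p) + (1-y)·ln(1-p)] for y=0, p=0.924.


BCE = -[y·ln(p) + (1-y)·ln(1-p)]
= -0 - 1·ln(1-0.924)
= -ln(0.076) = 2.577

2.577


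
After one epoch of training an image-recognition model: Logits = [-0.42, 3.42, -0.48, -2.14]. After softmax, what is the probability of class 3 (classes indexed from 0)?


Exponentials: e^-0.42=0.657, e^3.42=30.5694, e^-0.48=0.6188, e^-2.14=0.1177
Sum = 31.9629
Softmax = [0.0206, 0.9564, 0.0194, 0.0037]
p[3] = 0.1177/31.9629 = 0.0037

0.0037


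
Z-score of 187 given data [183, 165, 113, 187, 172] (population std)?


μ = 164, σ = 26.6683
z = (187 - 164)/26.6683 = 0.8624

0.8624


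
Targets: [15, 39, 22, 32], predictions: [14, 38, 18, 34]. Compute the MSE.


Squared errors: (15-14)²=1, (39-38)²=1, (22-18)²=16, (32-34)²=4
Sum = 22
MSE = 22/4 = 11/2

11/2


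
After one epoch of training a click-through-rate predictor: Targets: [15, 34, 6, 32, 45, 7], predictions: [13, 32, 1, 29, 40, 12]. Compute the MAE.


Absolute errors: |15-13|=2, |34-32|=2, |6-1|=5, |32-29|=3, |45-40|=5, |7-12|=5
Sum = 22
MAE = 22/6 = 11/3

11/3


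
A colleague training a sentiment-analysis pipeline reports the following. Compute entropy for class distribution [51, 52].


Probabilities: [51/103, 52/103] ≈ [0.4951, 0.5049]
H = -((51/103)·log₂(51/103) + (52/103)·log₂(52/103))
  = 0.9999 bits

0.9999 bits


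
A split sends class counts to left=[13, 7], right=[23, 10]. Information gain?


Parent = [36, 17], H_parent = 0.9052
H_left = 0.9341 (n=20), H_right = 0.885 (n=33)
H_children = (20/53)·0.9341 + (33/53)·0.885 = 0.9035
IG = 0.9052 - 0.9035 = 0.0017

0.0017


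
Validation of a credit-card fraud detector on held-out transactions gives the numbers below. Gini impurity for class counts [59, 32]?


Probabilities: [59/91, 32/91] ≈ [0.6484, 0.3516]
Σpᵢ² = (3481 + 1024)/91² = 4505/8281
Gini = 1 - Σpᵢ² = 1 - 4505/8281 = 0.456

0.456


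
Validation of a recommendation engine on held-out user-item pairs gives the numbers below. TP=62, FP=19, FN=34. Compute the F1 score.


Precision = 62/81 = 0.7654
Recall = 62/96 = 0.6458
F1 = 2·P·R/(P+R) = 2·TP/(2·TP+FP+FN) = 124/(124+19+34) = 124/177 = 0.7006

0.7006


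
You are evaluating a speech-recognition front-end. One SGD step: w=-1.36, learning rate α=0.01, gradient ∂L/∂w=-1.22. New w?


w_new = w - α·∇
= -1.36 - 0.01·-1.22
= -1.36 + 0.0122
= -1.3478

-1.3478


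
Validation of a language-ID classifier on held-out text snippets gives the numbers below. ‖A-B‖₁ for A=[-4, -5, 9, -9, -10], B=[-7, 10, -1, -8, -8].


d = |-4+ 7| + |-5-10| + |9+ 1| + |-9+ 8| + |-10+ 8|
  = 3 + 15 + 10 + 1 + 2
  = 31

31


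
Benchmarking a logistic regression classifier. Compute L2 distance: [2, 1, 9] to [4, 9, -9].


d = √((2-4)² + (1-9)² + (9+ 9)²)
  = √(4 + 64 + 324)
  = √392 = 19.799

19.799


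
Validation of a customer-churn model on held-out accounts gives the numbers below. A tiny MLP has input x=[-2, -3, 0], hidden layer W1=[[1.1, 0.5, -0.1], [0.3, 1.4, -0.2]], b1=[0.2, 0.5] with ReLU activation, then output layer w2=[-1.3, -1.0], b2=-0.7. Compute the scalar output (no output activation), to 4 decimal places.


z1[0] = (1.1)·(-2) + (0.5)·(-3) + (-0.1)·(0) + 0.2 = -3.5
z1[1] = (0.3)·(-2) + (1.4)·(-3) + (-0.2)·(0) + 0.5 = -4.3
h = ReLU(z1) = [0.0, 0.0]
output = (-1.3)·(0.0) + (-1.0)·(0.0) - 0.7 = -0.7

-0.7


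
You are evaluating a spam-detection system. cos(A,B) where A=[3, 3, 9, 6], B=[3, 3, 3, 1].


A·B = 3·3 + 3·3 + 9·3 + 6·1 = 51
‖A‖ = √135 = 11.619, ‖B‖ = √28 = 5.2915
cos = 51/(√135·√28) = 51/√3780 = 0.8295

0.8295


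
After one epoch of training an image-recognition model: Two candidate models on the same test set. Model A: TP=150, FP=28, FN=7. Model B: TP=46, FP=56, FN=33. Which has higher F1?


Model A: P=150/178=0.8427, R=150/157=0.9554, F1=2PR/(P+R)=2TP/(2TP+FP+FN)=300/335=0.8955
Model B: P=46/102=0.451, R=46/79=0.5823, F1=2PR/(P+R)=2TP/(2TP+FP+FN)=92/181=0.5083
0.8955 > 0.5083 → Model A

Model A


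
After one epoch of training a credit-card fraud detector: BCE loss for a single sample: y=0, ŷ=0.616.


BCE = -[y·ln(p) + (1-y)·ln(1-p)]
= -0 - 1·ln(1-0.616)
= -ln(0.384) = 0.9571

0.9571


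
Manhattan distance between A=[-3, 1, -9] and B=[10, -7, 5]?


d = |-3-10| + |1+ 7| + |-9-5|
  = 13 + 8 + 14
  = 35

35


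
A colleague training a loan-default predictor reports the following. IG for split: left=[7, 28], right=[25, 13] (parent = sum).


Parent = [32, 41], H_parent = 0.989
H_left = 0.7219 (n=35), H_right = 0.9268 (n=38)
H_children = (35/73)·0.7219 + (38/73)·0.9268 = 0.8286
IG = 0.989 - 0.8286 = 0.1604

0.1604


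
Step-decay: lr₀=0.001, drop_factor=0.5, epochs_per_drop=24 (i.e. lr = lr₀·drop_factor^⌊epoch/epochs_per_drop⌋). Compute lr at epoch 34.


n_drops = ⌊34/24⌋ = 1
lr = 0.001·0.5^1 = 0.001·0.5 = 0.0005

0.0005


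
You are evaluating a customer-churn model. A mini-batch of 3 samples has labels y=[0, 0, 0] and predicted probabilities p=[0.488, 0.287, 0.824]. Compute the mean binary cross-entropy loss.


L[0] = -ln(1-0.488) = -ln(0.512) = 0.6694
L[1] = -ln(1-0.287) = -ln(0.713) = 0.3383
L[2] = -ln(1-0.824) = -ln(0.176) = 1.7373
mean = (0.6694 + 0.3383 + 1.7373)/3 = 0.915

0.915


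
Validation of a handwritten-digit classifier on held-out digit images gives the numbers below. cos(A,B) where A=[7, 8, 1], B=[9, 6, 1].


A·B = 7·9 + 8·6 + 1·1 = 112
‖A‖ = √114 = 10.6771, ‖B‖ = √118 = 10.8628
cos = 112/(√114·√118) = 112/√13452 = 0.9657

0.9657


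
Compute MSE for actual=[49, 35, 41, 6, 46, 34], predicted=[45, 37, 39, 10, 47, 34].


Squared errors: (49-45)²=16, (35-37)²=4, (41-39)²=4, (6-10)²=16, (46-47)²=1, (34-34)²=0
Sum = 41
MSE = 41/6 = 41/6

41/6


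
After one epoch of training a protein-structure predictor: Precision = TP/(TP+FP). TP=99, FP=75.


Precision = TP/(TP+FP)
= 99/(99+75)
= 99/174 = 56.9%

56.9%


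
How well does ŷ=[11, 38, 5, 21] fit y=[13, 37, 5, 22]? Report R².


ȳ = 19.25
SS_res = Σ(y-ŷ)² = 6
SS_tot = Σ(y-ȳ)² = 564.75
R² = 1 - SS_res/SS_tot = 1 - 0.0106 = 0.9894

0.9894


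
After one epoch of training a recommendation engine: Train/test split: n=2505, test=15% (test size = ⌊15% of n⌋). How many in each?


Test = ⌊2505·15/100⌋ = 375
Train = 2505 - 375 = 2130

Train: 2130, Test: 375


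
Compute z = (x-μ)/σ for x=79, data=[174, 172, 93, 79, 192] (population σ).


μ = 142, σ = 46.4629
z = (79 - 142)/46.4629 = -1.3559

-1.3559


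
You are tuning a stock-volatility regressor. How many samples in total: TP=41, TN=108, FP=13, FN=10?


Total = TP + TN + FP + FN
= 41 + 108 + 13 + 10
= 172
(Predicted positive: 54, predicted negative: 118)

172


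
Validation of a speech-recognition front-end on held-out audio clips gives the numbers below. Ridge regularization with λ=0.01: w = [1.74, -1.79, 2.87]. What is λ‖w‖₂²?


‖w‖₂² = (1.74)² + (-1.79)² + (2.87)²
     = 3.0276 + 3.2041 + 8.2369
     = 14.4686
λ·‖w‖₂² = 0.01·14.4686 = 0.144686

0.144686


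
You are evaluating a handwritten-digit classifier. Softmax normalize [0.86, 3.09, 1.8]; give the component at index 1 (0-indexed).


Exponentials: e^0.86=2.3632, e^3.09=21.9771, e^1.8=6.0496
Sum = 30.3899
Softmax = [0.0778, 0.7232, 0.1991]
p[1] = 21.9771/30.3899 = 0.7232

0.7232


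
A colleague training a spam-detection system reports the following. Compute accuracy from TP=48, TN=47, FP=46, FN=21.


Accuracy = (TP+TN)/(TP+TN+FP+FN)
= (48+47)/(162)
= 95/162 = 58.64%

58.64%


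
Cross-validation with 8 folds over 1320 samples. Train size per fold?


Fold size = 1320/8 = 165
Training per fold = 1320 - 165 = 1155

1155


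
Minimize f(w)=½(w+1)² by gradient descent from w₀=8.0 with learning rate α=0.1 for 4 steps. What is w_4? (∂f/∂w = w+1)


step 1: grad = 8+1 = 9; w = 8 - 0.1·(9) = 7.1
step 2: grad = 7.1+1 = 8.1; w = 7.1 - 0.1·(8.1) = 6.29
step 3: grad = 6.29+1 = 7.29; w = 6.29 - 0.1·(7.29) = 5.561
step 4: grad = 5.561+1 = 6.561; w = 5.561 - 0.1·(6.561) = 4.9049

4.9049


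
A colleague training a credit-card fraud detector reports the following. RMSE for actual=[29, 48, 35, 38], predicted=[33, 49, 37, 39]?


MSE = 22/4 = 5.5
RMSE = √(22/4) = 2.3452

2.3452


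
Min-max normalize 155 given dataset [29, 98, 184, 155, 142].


min=29, max=184
(155-29)/(184-29) = 126/155 = 0.8129

0.8129


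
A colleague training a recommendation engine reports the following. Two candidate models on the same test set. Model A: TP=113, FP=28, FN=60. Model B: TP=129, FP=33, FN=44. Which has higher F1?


Model A: P=113/141=0.8014, R=113/173=0.6532, F1=2PR/(P+R)=2TP/(2TP+FP+FN)=226/314=0.7197
Model B: P=129/162=0.7963, R=129/173=0.7457, F1=2PR/(P+R)=2TP/(2TP+FP+FN)=258/335=0.7701
0.7197 < 0.7701 → Model B

Model B


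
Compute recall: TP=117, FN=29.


Recall = TP/(TP+FN)
= 117/(117+29)
= 117/146 = 80.14%

80.14%


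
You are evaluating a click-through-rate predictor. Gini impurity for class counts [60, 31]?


Probabilities: [60/91, 31/91] ≈ [0.6593, 0.3407]
Σpᵢ² = (3600 + 961)/91² = 4561/8281
Gini = 1 - Σpᵢ² = 1 - 4561/8281 = 0.4492

0.4492


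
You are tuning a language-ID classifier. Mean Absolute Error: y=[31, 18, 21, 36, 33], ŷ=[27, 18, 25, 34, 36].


Absolute errors: |31-27|=4, |18-18|=0, |21-25|=4, |36-34|=2, |33-36|=3
Sum = 13
MAE = 13/5 = 13/5

13/5


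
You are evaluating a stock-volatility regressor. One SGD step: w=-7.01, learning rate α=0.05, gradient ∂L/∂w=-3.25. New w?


w_new = w - α·∇
= -7.01 - 0.05·-3.25
= -7.01 + 0.1625
= -6.8475

-6.8475


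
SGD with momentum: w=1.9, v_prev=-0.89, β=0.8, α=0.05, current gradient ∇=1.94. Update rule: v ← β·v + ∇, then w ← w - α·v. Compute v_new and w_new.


v_new = 0.8·-0.89 + 1.94 = -0.712 + 1.94 = 1.228
w_new = 1.9 - 0.05·1.228 = 1.9 - 0.0614 = 1.8386

v_new=1.228, w_new=1.8386


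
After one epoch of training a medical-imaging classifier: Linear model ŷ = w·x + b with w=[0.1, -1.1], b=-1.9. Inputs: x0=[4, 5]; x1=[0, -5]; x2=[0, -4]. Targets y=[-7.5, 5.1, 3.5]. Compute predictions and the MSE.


ŷ0 = (0.1)·(4) + (-1.1)·(5) - 1.9 = -7.0
ŷ1 = (0.1)·(0) + (-1.1)·(-5) - 1.9 = 3.6
ŷ2 = (0.1)·(0) + (-1.1)·(-4) - 1.9 = 2.5
errors² = [0.25, 2.25, 1.0]
MSE = 3.5000/3 = 1.1667

1.1667


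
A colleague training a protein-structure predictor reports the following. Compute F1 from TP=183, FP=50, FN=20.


Precision = 183/233 = 0.7854
Recall = 183/203 = 0.9015
F1 = 2·P·R/(P+R) = 2·TP/(2·TP+FP+FN) = 366/(366+50+20) = 366/436 = 0.8394

0.8394


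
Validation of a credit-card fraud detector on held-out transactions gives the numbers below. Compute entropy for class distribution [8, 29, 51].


Probabilities: [8/88, 29/88, 51/88] ≈ [0.0909, 0.3295, 0.5795]
H = -((8/88)·log₂(8/88) + (29/88)·log₂(29/88) + (51/88)·log₂(51/88))
  = 1.2984 bits

1.2984 bits


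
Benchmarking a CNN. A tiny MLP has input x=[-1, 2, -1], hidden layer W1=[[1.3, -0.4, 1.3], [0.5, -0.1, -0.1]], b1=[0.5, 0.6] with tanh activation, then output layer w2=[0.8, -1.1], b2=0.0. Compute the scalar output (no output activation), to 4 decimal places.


z1[0] = (1.3)·(-1) + (-0.4)·(2) + (1.3)·(-1) + 0.5 = -2.9
z1[1] = (0.5)·(-1) + (-0.1)·(2) + (-0.1)·(-1) + 0.6 = 0.0
h = tanh(z1) = [-0.994, 0.0]
output = (0.8)·(-0.994) + (-1.1)·(0.0) + 0.0 = -0.7952

-0.7952


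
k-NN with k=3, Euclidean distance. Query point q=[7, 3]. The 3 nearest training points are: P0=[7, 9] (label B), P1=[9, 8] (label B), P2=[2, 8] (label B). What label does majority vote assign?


d(q,P0) = 6.0  (label B)
d(q,P1) = 5.3852  (label B)
d(q,P2) = 7.0711  (label B)
Votes: A=0, B=3
Majority → B

B


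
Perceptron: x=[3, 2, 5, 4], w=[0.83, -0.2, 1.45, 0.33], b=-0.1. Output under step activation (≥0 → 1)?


z = (3)·(0.83) + (2)·(-0.2) + (5)·(1.45) + (4)·(0.33) - 0.1
  = 10.56
step(z) = 1 (z≥0)

1


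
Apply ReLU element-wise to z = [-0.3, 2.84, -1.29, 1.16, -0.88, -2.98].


ReLU(-0.3) = max(0, -0.3) = 0.0
ReLU(2.84) = max(0, 2.84) = 2.84
ReLU(-1.29) = max(0, -1.29) = 0.0
ReLU(1.16) = max(0, 1.16) = 1.16
ReLU(-0.88) = max(0, -0.88) = 0.0
ReLU(-2.98) = max(0, -2.98) = 0.0
result = [0.0, 2.84, 0.0, 1.16, 0.0, 0.0]

[0.0, 2.84, 0.0, 1.16, 0.0, 0.0]


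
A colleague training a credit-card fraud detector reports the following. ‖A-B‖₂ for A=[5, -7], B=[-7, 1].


d = √((5+ 7)² + (-7-1)²)
  = √(144 + 64)
  = √208 = 14.4222

14.4222


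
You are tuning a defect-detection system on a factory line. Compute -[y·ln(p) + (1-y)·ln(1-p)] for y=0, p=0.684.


BCE = -[y·ln(p) + (1-y)·ln(1-p)]
= -0 - 1·ln(1-0.684)
= -ln(0.316) = 1.152

1.152


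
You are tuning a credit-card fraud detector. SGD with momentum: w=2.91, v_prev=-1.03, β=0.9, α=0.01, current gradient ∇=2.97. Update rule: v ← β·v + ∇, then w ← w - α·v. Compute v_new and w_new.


v_new = 0.9·-1.03 + 2.97 = -0.927 + 2.97 = 2.043
w_new = 2.91 - 0.01·2.043 = 2.91 - 0.02043 = 2.88957

v_new=2.043, w_new=2.88957


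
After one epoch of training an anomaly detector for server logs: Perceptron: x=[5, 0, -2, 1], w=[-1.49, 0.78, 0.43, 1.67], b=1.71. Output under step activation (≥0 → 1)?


z = (5)·(-1.49) + (0)·(0.78) + (-2)·(0.43) + (1)·(1.67) + 1.71
  = -4.93
step(z) = 0 (z<0)

0


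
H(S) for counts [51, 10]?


Probabilities: [51/61, 10/61] ≈ [0.8361, 0.1639]
H = -((51/61)·log₂(51/61) + (10/61)·log₂(10/61))
  = 0.6436 bits

0.6436 bits


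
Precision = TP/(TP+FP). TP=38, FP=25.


Precision = TP/(TP+FP)
= 38/(38+25)
= 38/63 = 60.32%

60.32%


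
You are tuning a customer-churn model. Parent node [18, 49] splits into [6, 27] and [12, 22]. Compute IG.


Parent = [18, 49], H_parent = 0.8395
H_left = 0.684 (n=33), H_right = 0.9367 (n=34)
H_children = (33/67)·0.684 + (34/67)·0.9367 = 0.8122
IG = 0.8395 - 0.8122 = 0.0273

0.0273


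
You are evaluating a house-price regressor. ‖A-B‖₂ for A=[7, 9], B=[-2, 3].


d = √((7+ 2)² + (9-3)²)
  = √(81 + 36)
  = √117 = 10.8167

10.8167


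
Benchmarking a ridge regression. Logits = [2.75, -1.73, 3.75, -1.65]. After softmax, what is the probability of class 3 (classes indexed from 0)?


Exponentials: e^2.75=15.6426, e^-1.73=0.1773, e^3.75=42.5211, e^-1.65=0.192
Sum = 58.533
Softmax = [0.2672, 0.003, 0.7264, 0.0033]
p[3] = 0.192/58.533 = 0.0033

0.0033


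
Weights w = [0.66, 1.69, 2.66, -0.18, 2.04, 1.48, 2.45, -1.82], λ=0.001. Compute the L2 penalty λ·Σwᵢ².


‖w‖₂² = (0.66)² + (1.69)² + (2.66)² + (-0.18)² + (2.04)² + (1.48)² + (2.45)² + (-1.82)²
     = 0.4356 + 2.8561 + 7.0756 + 0.0324 + 4.1616 + 2.1904 + 6.0025 + 3.3124
     = 26.0666
λ·‖w‖₂² = 0.001·26.0666 = 0.026067

0.026067


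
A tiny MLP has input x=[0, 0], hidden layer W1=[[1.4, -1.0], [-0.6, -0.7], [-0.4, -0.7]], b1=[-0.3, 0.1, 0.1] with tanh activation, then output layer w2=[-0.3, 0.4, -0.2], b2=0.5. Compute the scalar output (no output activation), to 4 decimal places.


z1[0] = (1.4)·(0) + (-1.0)·(0) - 0.3 = -0.3
z1[1] = (-0.6)·(0) + (-0.7)·(0) + 0.1 = 0.1
z1[2] = (-0.4)·(0) + (-0.7)·(0) + 0.1 = 0.1
h = tanh(z1) = [-0.2913, 0.0997, 0.0997]
output = (-0.3)·(-0.2913) + (0.4)·(0.0997) + (-0.2)·(0.0997) + 0.5 = 0.6073

0.6073


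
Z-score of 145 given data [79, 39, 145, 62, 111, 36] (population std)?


μ = 78.6667, σ = 38.9815
z = (145 - 78.6667)/38.9815 = 1.7017

1.7017


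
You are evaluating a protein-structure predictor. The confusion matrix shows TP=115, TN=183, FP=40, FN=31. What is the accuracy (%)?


Accuracy = (TP+TN)/(TP+TN+FP+FN)
= (115+183)/(369)
= 298/369 = 80.76%

80.76%


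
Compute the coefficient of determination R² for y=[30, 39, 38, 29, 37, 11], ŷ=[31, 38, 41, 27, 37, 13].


ȳ = 30.6667
SS_res = Σ(y-ŷ)² = 19
SS_tot = Σ(y-ȳ)² = 553.33
R² = 1 - SS_res/SS_tot = 1 - 0.0343 = 0.9657

0.9657


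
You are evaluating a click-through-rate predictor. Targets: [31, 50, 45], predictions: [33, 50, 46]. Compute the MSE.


Squared errors: (31-33)²=4, (50-50)²=0, (45-46)²=1
Sum = 5
MSE = 5/3 = 5/3

5/3


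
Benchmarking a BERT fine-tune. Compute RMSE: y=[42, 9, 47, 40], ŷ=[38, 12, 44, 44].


MSE = 50/4 = 12.5
RMSE = √(50/4) = 3.5355

3.5355


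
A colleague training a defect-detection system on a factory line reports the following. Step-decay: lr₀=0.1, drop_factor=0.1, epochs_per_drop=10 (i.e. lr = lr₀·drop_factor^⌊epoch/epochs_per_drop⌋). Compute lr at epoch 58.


n_drops = ⌊58/10⌋ = 5
lr = 0.1·0.1^5 = 0.1·0.00001 = 0.000001

0.000001


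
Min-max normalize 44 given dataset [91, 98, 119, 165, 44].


min=44, max=165
(44-44)/(165-44) = 0/121 = 0.0

0.0


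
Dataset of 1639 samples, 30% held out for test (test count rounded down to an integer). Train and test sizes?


Test = ⌊1639·30/100⌋ = 491
Train = 1639 - 491 = 1148

Train: 1148, Test: 491


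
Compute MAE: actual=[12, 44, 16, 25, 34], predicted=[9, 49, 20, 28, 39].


Absolute errors: |12-9|=3, |44-49|=5, |16-20|=4, |25-28|=3, |34-39|=5
Sum = 20
MAE = 20/5 = 4

4


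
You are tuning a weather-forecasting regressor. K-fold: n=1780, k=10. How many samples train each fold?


Fold size = 1780/10 = 178
Training per fold = 1780 - 178 = 1602

1602


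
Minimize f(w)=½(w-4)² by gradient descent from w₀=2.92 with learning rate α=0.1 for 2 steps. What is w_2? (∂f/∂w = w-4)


step 1: grad = 2.92-4 = -1.08; w = 2.92 - 0.1·(-1.08) = 3.028
step 2: grad = 3.028-4 = -0.972; w = 3.028 - 0.1·(-0.972) = 3.1252

3.1252


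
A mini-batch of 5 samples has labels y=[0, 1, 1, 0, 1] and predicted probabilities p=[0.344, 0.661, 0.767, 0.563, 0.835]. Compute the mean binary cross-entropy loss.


L[0] = -ln(1-0.344) = -ln(0.656) = 0.4216
L[1] = -ln(0.661) = 0.414
L[2] = -ln(0.767) = 0.2653
L[3] = -ln(1-0.563) = -ln(0.437) = 0.8278
L[4] = -ln(0.835) = 0.1803
mean = (0.4216 + 0.414 + 0.2653 + 0.8278 + 0.1803)/5 = 0.4218

0.4218


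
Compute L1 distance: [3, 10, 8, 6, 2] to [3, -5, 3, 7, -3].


d = |3-3| + |10+ 5| + |8-3| + |6-7| + |2+ 3|
  = 0 + 15 + 5 + 1 + 5
  = 26

26


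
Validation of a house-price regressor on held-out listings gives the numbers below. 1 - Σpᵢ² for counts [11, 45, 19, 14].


Probabilities: [11/89, 45/89, 19/89, 14/89] ≈ [0.1236, 0.5056, 0.2135, 0.1573]
Σpᵢ² = (121 + 2025 + 361 + 196)/89² = 2703/7921
Gini = 1 - Σpᵢ² = 1 - 2703/7921 = 0.6588

0.6588


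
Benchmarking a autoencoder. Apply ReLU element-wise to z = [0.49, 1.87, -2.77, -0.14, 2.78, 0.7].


ReLU(0.49) = max(0, 0.49) = 0.49
ReLU(1.87) = max(0, 1.87) = 1.87
ReLU(-2.77) = max(0, -2.77) = 0.0
ReLU(-0.14) = max(0, -0.14) = 0.0
ReLU(2.78) = max(0, 2.78) = 2.78
ReLU(0.7) = max(0, 0.7) = 0.7
result = [0.49, 1.87, 0.0, 0.0, 2.78, 0.7]

[0.49, 1.87, 0.0, 0.0, 2.78, 0.7]


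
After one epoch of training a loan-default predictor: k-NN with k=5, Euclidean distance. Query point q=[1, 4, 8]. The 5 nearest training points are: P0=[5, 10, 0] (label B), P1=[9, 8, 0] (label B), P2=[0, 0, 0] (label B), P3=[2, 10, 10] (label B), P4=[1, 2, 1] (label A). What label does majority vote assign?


d(q,P0) = 10.7703  (label B)
d(q,P1) = 12.0  (label B)
d(q,P2) = 9.0  (label B)
d(q,P3) = 6.4031  (label B)
d(q,P4) = 7.2801  (label A)
Votes: A=1, B=4
Majority → B

B


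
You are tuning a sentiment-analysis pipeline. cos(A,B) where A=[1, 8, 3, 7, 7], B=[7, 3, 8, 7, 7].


A·B = 1·7 + 8·3 + 3·8 + 7·7 + 7·7 = 153
‖A‖ = √172 = 13.1149, ‖B‖ = √220 = 14.8324
cos = 153/(√172·√220) = 153/√37840 = 0.7865

0.7865


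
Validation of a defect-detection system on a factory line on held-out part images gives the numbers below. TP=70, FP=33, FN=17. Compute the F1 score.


Precision = 70/103 = 0.6796
Recall = 70/87 = 0.8046
F1 = 2·P·R/(P+R) = 2·TP/(2·TP+FP+FN) = 140/(140+33+17) = 140/190 = 0.7368

0.7368


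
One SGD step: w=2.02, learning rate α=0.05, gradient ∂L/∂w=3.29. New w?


w_new = w - α·∇
= 2.02 - 0.05·3.29
= 2.02 - 0.1645
= 1.8555

1.8555


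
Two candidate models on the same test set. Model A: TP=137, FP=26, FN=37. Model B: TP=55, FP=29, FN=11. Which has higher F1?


Model A: P=137/163=0.8405, R=137/174=0.7874, F1=2PR/(P+R)=2TP/(2TP+FP+FN)=274/337=0.8131
Model B: P=55/84=0.6548, R=55/66=0.8333, F1=2PR/(P+R)=2TP/(2TP+FP+FN)=110/150=0.7333
0.8131 > 0.7333 → Model A

Model A


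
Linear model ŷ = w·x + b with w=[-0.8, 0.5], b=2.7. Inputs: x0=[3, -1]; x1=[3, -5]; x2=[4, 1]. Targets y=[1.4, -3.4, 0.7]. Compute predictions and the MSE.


ŷ0 = (-0.8)·(3) + (0.5)·(-1) + 2.7 = -0.2
ŷ1 = (-0.8)·(3) + (0.5)·(-5) + 2.7 = -2.2
ŷ2 = (-0.8)·(4) + (0.5)·(1) + 2.7 = 0.0
errors² = [2.56, 1.44, 0.49]
MSE = 4.4900/3 = 1.4967

1.4967


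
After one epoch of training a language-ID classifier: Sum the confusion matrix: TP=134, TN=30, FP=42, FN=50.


Total = TP + TN + FP + FN
= 134 + 30 + 42 + 50
= 256
(Predicted positive: 176, predicted negative: 80)

256


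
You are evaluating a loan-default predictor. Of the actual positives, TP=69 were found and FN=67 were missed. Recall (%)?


Recall = TP/(TP+FN)
= 69/(69+67)
= 69/136 = 50.74%

50.74%


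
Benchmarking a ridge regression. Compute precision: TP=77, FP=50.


Precision = TP/(TP+FP)
= 77/(77+50)
= 77/127 = 60.63%

60.63%


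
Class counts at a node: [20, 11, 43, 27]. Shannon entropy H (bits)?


Probabilities: [20/101, 11/101, 43/101, 27/101] ≈ [0.198, 0.1089, 0.4257, 0.2673]
H = -((20/101)·log₂(20/101) + (11/101)·log₂(11/101) + (43/101)·log₂(43/101) + (27/101)·log₂(27/101))
  = 1.8443 bits

1.8443 bits


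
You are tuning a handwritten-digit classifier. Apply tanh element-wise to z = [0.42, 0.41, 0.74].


tanh(0.42) = 0.3969
tanh(0.41) = 0.3885
tanh(0.74) = 0.6291
result = [0.3969, 0.3885, 0.6291]

[0.3969, 0.3885, 0.6291]


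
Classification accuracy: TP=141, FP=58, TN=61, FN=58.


Accuracy = (TP+TN)/(TP+TN+FP+FN)
= (141+61)/(318)
= 202/318 = 63.52%

63.52%


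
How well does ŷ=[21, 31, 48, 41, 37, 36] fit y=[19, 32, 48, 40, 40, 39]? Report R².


ȳ = 36.3333
SS_res = Σ(y-ŷ)² = 24
SS_tot = Σ(y-ȳ)² = 489.33
R² = 1 - SS_res/SS_tot = 1 - 0.049 = 0.951

0.951


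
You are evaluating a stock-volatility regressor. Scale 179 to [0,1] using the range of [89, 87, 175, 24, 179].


min=24, max=179
(179-24)/(179-24) = 155/155 = 1.0

1.0


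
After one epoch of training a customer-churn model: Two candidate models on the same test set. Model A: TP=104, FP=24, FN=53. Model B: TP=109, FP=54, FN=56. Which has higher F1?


Model A: P=104/128=0.8125, R=104/157=0.6624, F1=2PR/(P+R)=2TP/(2TP+FP+FN)=208/285=0.7298
Model B: P=109/163=0.6687, R=109/165=0.6606, F1=2PR/(P+R)=2TP/(2TP+FP+FN)=218/328=0.6646
0.7298 > 0.6646 → Model A

Model A


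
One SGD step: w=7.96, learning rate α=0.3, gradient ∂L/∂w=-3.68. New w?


w_new = w - α·∇
= 7.96 - 0.3·-3.68
= 7.96 + 1.104
= 9.064

9.064


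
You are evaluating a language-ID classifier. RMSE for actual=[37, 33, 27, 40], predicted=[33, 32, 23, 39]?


MSE = 34/4 = 8.5
RMSE = √(34/4) = 2.9155

2.9155


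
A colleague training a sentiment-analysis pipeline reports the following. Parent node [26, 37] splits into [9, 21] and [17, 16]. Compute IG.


Parent = [26, 37], H_parent = 0.9779
H_left = 0.8813 (n=30), H_right = 0.9993 (n=33)
H_children = (30/63)·0.8813 + (33/63)·0.9993 = 0.9431
IG = 0.9779 - 0.9431 = 0.0348

0.0348


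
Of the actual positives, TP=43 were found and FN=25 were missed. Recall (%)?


Recall = TP/(TP+FN)
= 43/(43+25)
= 43/68 = 63.24%

63.24%


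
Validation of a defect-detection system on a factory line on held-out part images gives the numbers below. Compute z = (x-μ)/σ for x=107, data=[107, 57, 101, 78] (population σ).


μ = 85.75, σ = 19.8163
z = (107 - 85.75)/19.8163 = 1.0723

1.0723


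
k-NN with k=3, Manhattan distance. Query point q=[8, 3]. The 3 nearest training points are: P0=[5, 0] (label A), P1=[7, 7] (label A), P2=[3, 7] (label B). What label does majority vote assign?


d(q,P0) = 6  (label A)
d(q,P1) = 5  (label A)
d(q,P2) = 9  (label B)
Votes: A=2, B=1
Majority → A

A


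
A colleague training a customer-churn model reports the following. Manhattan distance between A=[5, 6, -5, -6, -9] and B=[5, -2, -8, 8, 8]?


d = |5-5| + |6+ 2| + |-5+ 8| + |-6-8| + |-9-8|
  = 0 + 8 + 3 + 14 + 17
  = 42

42


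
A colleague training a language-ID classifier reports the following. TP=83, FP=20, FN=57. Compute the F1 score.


Precision = 83/103 = 0.8058
Recall = 83/140 = 0.5929
F1 = 2·P·R/(P+R) = 2·TP/(2·TP+FP+FN) = 166/(166+20+57) = 166/243 = 0.6831

0.6831


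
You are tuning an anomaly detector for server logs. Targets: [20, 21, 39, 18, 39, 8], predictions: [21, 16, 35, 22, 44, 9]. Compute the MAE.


Absolute errors: |20-21|=1, |21-16|=5, |39-35|=4, |18-22|=4, |39-44|=5, |8-9|=1
Sum = 20
MAE = 20/6 = 10/3

10/3


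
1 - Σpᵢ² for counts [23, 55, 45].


Probabilities: [23/123, 55/123, 45/123] ≈ [0.187, 0.4472, 0.3659]
Σpᵢ² = (529 + 3025 + 2025)/123² = 5579/15129
Gini = 1 - Σpᵢ² = 1 - 5579/15129 = 0.6312

0.6312


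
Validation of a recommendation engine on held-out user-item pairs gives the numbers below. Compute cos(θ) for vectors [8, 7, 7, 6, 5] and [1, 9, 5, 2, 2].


A·B = 8·1 + 7·9 + 7·5 + 6·2 + 5·2 = 128
‖A‖ = √223 = 14.9332, ‖B‖ = √115 = 10.7238
cos = 128/(√223·√115) = 128/√25645 = 0.7993

0.7993


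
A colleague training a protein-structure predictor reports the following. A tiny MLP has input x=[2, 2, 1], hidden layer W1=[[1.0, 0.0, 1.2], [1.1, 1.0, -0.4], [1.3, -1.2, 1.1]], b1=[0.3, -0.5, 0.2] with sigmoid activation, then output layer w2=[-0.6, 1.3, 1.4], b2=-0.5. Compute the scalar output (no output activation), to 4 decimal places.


z1[0] = (1.0)·(2) + (0.0)·(2) + (1.2)·(1) + 0.3 = 3.5
z1[1] = (1.1)·(2) + (1.0)·(2) + (-0.4)·(1) - 0.5 = 3.3
z1[2] = (1.3)·(2) + (-1.2)·(2) + (1.1)·(1) + 0.2 = 1.5
h = sigmoid(z1) = [0.9707, 0.9644, 0.8176]
output = (-0.6)·(0.9707) + (1.3)·(0.9644) + (1.4)·(0.8176) - 0.5 = 1.3159

1.3159


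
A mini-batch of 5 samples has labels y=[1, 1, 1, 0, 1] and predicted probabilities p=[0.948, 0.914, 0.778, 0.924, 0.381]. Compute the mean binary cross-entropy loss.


L[0] = -ln(0.948) = 0.0534
L[1] = -ln(0.914) = 0.0899
L[2] = -ln(0.778) = 0.251
L[3] = -ln(1-0.924) = -ln(0.076) = 2.577
L[4] = -ln(0.381) = 0.965
mean = (0.0534 + 0.0899 + 0.251 + 2.577 + 0.965)/5 = 0.7873

0.7873


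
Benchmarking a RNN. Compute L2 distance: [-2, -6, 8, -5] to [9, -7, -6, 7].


d = √((-2-9)² + (-6+ 7)² + (8+ 6)² + (-5-7)²)
  = √(121 + 1 + 196 + 144)
  = √462 = 21.4942

21.4942


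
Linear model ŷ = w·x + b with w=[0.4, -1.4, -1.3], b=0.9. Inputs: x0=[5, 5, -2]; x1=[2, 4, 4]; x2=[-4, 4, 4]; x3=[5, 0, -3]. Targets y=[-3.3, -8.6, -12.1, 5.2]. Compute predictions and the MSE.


ŷ0 = (0.4)·(5) + (-1.4)·(5) + (-1.3)·(-2) + 0.9 = -1.5
ŷ1 = (0.4)·(2) + (-1.4)·(4) + (-1.3)·(4) + 0.9 = -9.1
ŷ2 = (0.4)·(-4) + (-1.4)·(4) + (-1.3)·(4) + 0.9 = -11.5
ŷ3 = (0.4)·(5) + (-1.4)·(0) + (-1.3)·(-3) + 0.9 = 6.8
errors² = [3.24, 0.25, 0.36, 2.56]
MSE = 6.4100/4 = 1.6025

1.6025


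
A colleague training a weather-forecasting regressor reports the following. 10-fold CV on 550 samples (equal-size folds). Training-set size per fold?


Fold size = 550/10 = 55
Training per fold = 550 - 55 = 495

495


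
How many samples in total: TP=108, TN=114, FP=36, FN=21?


Total = TP + TN + FP + FN
= 108 + 114 + 36 + 21
= 279
(Predicted positive: 144, predicted negative: 135)

279


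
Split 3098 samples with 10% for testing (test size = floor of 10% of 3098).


Test = ⌊3098·10/100⌋ = 309
Train = 3098 - 309 = 2789

Train: 2789, Test: 309


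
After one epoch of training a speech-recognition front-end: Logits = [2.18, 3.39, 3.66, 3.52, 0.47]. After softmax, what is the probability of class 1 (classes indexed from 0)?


Exponentials: e^2.18=8.8463, e^3.39=29.666, e^3.66=38.8613, e^3.52=33.7844, e^0.47=1.6
Sum = 112.758
Softmax = [0.0785, 0.2631, 0.3446, 0.2996, 0.0142]
p[1] = 29.666/112.758 = 0.2631

0.2631


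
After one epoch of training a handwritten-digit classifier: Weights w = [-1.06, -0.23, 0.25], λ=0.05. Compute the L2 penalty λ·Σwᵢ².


‖w‖₂² = (-1.06)² + (-0.23)² + (0.25)²
     = 1.1236 + 0.0529 + 0.0625
     = 1.239
λ·‖w‖₂² = 0.05·1.239 = 0.06195

0.06195


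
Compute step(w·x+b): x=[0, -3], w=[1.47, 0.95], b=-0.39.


z = (0)·(1.47) + (-3)·(0.95) - 0.39
  = -3.24
step(z) = 0 (z<0)

0


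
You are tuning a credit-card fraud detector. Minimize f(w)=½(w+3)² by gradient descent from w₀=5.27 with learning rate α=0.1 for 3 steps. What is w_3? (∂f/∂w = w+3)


step 1: grad = 5.27+3 = 8.27; w = 5.27 - 0.1·(8.27) = 4.443
step 2: grad = 4.443+3 = 7.443; w = 4.443 - 0.1·(7.443) = 3.6987
step 3: grad = 3.6987+3 = 6.6987; w = 3.6987 - 0.1·(6.6987) = 3.02883

3.02883


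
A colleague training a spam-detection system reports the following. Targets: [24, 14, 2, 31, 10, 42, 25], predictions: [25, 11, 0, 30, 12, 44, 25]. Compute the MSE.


Squared errors: (24-25)²=1, (14-11)²=9, (2-0)²=4, (31-30)²=1, (10-12)²=4, (42-44)²=4, (25-25)²=0
Sum = 23
MSE = 23/7 = 23/7

23/7


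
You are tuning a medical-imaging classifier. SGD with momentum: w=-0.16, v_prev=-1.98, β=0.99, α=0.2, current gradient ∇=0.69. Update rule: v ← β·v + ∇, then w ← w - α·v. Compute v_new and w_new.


v_new = 0.99·-1.98 + 0.69 = -1.9602 + 0.69 = -1.2702
w_new = -0.16 - 0.2·-1.2702 = -0.16 + 0.25404 = 0.09404

v_new=-1.2702, w_new=0.09404


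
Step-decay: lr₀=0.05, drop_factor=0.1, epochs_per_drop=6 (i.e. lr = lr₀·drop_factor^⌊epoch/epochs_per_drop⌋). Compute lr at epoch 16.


n_drops = ⌊16/6⌋ = 2
lr = 0.05·0.1^2 = 0.05·0.01 = 0.0005

0.0005


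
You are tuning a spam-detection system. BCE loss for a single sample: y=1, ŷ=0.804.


BCE = -[y·ln(p) + (1-y)·ln(1-p)]
= -1·ln(0.804) - 0
= -ln(0.804) = 0.2182

0.2182


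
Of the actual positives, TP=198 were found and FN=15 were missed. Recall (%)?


Recall = TP/(TP+FN)
= 198/(198+15)
= 198/213 = 92.96%

92.96%


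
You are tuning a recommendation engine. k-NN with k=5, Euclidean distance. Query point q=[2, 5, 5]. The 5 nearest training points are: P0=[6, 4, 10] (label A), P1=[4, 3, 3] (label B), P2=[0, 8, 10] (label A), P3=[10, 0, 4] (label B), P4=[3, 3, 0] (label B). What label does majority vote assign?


d(q,P0) = 6.4807  (label A)
d(q,P1) = 3.4641  (label B)
d(q,P2) = 6.1644  (label A)
d(q,P3) = 9.4868  (label B)
d(q,P4) = 5.4772  (label B)
Votes: A=2, B=3
Majority → B

B


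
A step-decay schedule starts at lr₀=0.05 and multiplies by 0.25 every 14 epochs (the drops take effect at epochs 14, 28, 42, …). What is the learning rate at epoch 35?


n_drops = ⌊35/14⌋ = 2
lr = 0.05·0.25^2 = 0.05·0.0625 = 0.003125

0.003125


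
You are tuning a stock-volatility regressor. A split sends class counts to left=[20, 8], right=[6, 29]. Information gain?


Parent = [26, 37], H_parent = 0.9779
H_left = 0.8631 (n=28), H_right = 0.661 (n=35)
H_children = (28/63)·0.8631 + (35/63)·0.661 = 0.7508
IG = 0.9779 - 0.7508 = 0.2271

0.2271


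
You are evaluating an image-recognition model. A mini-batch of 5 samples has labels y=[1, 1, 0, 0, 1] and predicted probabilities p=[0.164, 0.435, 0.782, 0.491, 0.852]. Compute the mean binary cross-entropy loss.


L[0] = -ln(0.164) = 1.8079
L[1] = -ln(0.435) = 0.8324
L[2] = -ln(1-0.782) = -ln(0.218) = 1.5233
L[3] = -ln(1-0.491) = -ln(0.509) = 0.6753
L[4] = -ln(0.852) = 0.1602
mean = (1.8079 + 0.8324 + 1.5233 + 0.6753 + 0.1602)/5 = 0.9998

0.9998


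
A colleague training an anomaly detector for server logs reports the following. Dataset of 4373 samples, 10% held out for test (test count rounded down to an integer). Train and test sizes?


Test = ⌊4373·10/100⌋ = 437
Train = 4373 - 437 = 3936

Train: 3936, Test: 437


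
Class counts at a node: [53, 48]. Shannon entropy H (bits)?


Probabilities: [53/101, 48/101] ≈ [0.5248, 0.4752]
H = -((53/101)·log₂(53/101) + (48/101)·log₂(48/101))
  = 0.9982 bits

0.9982 bits


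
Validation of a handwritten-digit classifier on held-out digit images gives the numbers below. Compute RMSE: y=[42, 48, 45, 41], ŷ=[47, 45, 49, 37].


MSE = 66/4 = 16.5
RMSE = √(66/4) = 4.062

4.062


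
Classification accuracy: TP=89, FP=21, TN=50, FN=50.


Accuracy = (TP+TN)/(TP+TN+FP+FN)
= (89+50)/(210)
= 139/210 = 66.19%

66.19%


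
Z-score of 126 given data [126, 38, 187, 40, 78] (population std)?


μ = 93.8, σ = 56.5346
z = (126 - 93.8)/56.5346 = 0.5696

0.5696


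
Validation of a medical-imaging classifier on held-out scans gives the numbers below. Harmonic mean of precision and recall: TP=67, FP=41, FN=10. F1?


Precision = 67/108 = 0.6204
Recall = 67/77 = 0.8701
F1 = 2·P·R/(P+R) = 2·TP/(2·TP+FP+FN) = 134/(134+41+10) = 134/185 = 0.7243

0.7243


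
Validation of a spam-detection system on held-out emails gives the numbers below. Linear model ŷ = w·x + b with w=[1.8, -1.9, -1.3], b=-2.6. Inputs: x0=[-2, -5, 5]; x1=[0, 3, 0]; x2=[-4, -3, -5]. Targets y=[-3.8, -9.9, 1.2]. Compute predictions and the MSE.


ŷ0 = (1.8)·(-2) + (-1.9)·(-5) + (-1.3)·(5) - 2.6 = -3.2
ŷ1 = (1.8)·(0) + (-1.9)·(3) + (-1.3)·(0) - 2.6 = -8.3
ŷ2 = (1.8)·(-4) + (-1.9)·(-3) + (-1.3)·(-5) - 2.6 = 2.4
errors² = [0.36, 2.56, 1.44]
MSE = 4.3600/3 = 1.4533

1.4533


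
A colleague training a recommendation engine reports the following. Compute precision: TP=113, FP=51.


Precision = TP/(TP+FP)
= 113/(113+51)
= 113/164 = 68.9%

68.9%


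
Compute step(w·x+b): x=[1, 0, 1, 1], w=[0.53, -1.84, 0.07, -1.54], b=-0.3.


z = (1)·(0.53) + (0)·(-1.84) + (1)·(0.07) + (1)·(-1.54) - 0.3
  = -1.24
step(z) = 0 (z<0)

0


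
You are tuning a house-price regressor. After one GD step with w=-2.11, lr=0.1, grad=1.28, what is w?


w_new = w - α·∇
= -2.11 - 0.1·1.28
= -2.11 - 0.128
= -2.238

-2.238


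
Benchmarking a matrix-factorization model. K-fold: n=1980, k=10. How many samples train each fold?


Fold size = 1980/10 = 198
Training per fold = 1980 - 198 = 1782

1782


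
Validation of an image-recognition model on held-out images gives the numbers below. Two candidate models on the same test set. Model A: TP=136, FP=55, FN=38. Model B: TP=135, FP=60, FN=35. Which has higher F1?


Model A: P=136/191=0.712, R=136/174=0.7816, F1=2PR/(P+R)=2TP/(2TP+FP+FN)=272/365=0.7452
Model B: P=135/195=0.6923, R=135/170=0.7941, F1=2PR/(P+R)=2TP/(2TP+FP+FN)=270/365=0.7397
0.7452 > 0.7397 → Model A

Model A


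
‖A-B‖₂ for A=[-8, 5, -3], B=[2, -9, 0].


d = √((-8-2)² + (5+ 9)² + (-3-0)²)
  = √(100 + 196 + 9)
  = √305 = 17.4642

17.4642
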